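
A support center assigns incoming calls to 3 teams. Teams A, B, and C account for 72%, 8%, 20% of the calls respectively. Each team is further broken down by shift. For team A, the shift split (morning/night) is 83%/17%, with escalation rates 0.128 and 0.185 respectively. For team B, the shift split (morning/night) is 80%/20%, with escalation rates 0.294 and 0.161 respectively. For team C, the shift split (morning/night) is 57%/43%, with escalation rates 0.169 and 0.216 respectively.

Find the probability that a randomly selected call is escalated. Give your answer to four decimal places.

0.1584

P(E|A) = 0.83·0.128 + 0.17·0.185 = 0.10624 + 0.03145 = 0.13769
P(E|B) = 0.8·0.294 + 0.2·0.161 = 0.2352 + 0.0322 = 0.2674
P(E|C) = 0.57·0.169 + 0.43·0.216 = 0.09633 + 0.09288 = 0.18921
By total probability over the outer partition,
P(E) = 0.72·0.13769 + 0.08·0.2674 + 0.2·0.18921
      = 0.0991368 + 0.021392 + 0.037842 = 0.1583708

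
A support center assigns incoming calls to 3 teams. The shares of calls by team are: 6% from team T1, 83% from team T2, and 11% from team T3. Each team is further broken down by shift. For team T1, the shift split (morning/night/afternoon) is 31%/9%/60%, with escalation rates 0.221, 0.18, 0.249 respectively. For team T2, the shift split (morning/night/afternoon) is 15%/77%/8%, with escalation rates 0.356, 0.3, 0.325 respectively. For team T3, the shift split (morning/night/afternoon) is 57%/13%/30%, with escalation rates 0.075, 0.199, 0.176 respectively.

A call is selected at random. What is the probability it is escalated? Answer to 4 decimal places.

P(E) ≈ 0.2850

P(E|T1) = 0.31·0.221 + 0.09·0.18 + 0.6·0.249 = 0.06851 + 0.0162 + 0.1494 = 0.23411
P(E|T2) = 0.15·0.356 + 0.77·0.3 + 0.08·0.325 = 0.0534 + 0.231 + 0.026 = 0.3104
P(E|T3) = 0.57·0.075 + 0.13·0.199 + 0.3·0.176 = 0.04275 + 0.02587 + 0.0528 = 0.12142
Then overall,
P(E) = 0.06·0.23411 + 0.83·0.3104 + 0.11·0.12142
      = 0.0140466 + 0.257632 + 0.0133562 = 0.2850348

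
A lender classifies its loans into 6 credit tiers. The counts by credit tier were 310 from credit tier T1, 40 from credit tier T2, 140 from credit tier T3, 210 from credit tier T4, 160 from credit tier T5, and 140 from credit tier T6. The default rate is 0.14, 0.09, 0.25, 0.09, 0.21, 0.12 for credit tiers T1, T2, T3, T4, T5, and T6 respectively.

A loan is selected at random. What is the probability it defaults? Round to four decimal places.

Total: 310 + 40 + 140 + 210 + 160 + 140 = 1000.
P(T1) = 310/1000 = 0.31. P(T2) = 40/1000 = 0.04. P(T3) = 140/1000 = 0.14. P(T4) = 210/1000 = 0.21. P(T5) = 160/1000 = 0.16. P(T6) = 140/1000 = 0.14.
Summing over the partition,
P(D) = P(D|T1)·P(T1) + P(D|T2)·P(T2) + P(D|T3)·P(T3) + P(D|T4)·P(T4) + P(D|T5)·P(T5) + P(D|T6)·P(T6)
      = 0.14·0.31 + 0.09·0.04 + 0.25·0.14 + 0.09·0.21 + 0.21·0.16 + 0.12·0.14
      = 0.0434 + 0.0036 + 0.035 + 0.0189 + 0.0336 + 0.0168 = 0.1513

0.1513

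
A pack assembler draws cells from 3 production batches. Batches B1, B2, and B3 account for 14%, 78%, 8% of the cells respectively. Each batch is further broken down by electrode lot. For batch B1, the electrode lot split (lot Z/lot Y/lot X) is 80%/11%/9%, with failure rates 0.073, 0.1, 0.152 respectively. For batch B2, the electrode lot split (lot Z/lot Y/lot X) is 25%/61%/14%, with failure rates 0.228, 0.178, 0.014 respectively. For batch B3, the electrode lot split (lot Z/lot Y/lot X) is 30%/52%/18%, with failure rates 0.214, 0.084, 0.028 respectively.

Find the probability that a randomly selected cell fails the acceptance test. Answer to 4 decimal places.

P(F|B1) = 0.8·0.073 + 0.11·0.1 + 0.09·0.152 = 0.0584 + 0.011 + 0.01368 = 0.08308
P(F|B2) = 0.25·0.228 + 0.61·0.178 + 0.14·0.014 = 0.057 + 0.10858 + 0.00196 = 0.16754
P(F|B3) = 0.3·0.214 + 0.52·0.084 + 0.18·0.028 = 0.0642 + 0.04368 + 0.00504 = 0.11292
Then overall,
P(F) = 0.14·0.08308 + 0.78·0.16754 + 0.08·0.11292
      = 0.0116312 + 0.1306812 + 0.0090336 = 0.151346

0.1513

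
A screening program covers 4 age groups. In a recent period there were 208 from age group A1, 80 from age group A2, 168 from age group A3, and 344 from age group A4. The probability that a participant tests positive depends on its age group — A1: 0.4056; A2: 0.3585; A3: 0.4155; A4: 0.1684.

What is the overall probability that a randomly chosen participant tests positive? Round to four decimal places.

Total: 208 + 80 + 168 + 344 = 800.
P(A1) = 208/800 = 0.26. P(A2) = 80/800 = 0.1. P(A3) = 168/800 = 0.21. P(A4) = 344/800 = 0.43.
Summing over the partition,
P(T) = P(T|A1)·P(A1) + P(T|A2)·P(A2) + P(T|A3)·P(A3) + P(T|A4)·P(A4)
      = 0.4056·0.26 + 0.3585·0.1 + 0.4155·0.21 + 0.1684·0.43
      = 0.105456 + 0.03585 + 0.087255 + 0.072412 = 0.300973

P(T) ≈ 0.3010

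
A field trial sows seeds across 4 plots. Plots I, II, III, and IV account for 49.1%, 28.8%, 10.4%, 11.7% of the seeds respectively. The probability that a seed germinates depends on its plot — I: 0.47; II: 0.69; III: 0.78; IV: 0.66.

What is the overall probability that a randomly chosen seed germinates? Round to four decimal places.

P(G) = P(G|I)·P(I) + P(G|II)·P(II) + P(G|III)·P(III) + P(G|IV)·P(IV)
      = 0.47·0.491 + 0.69·0.288 + 0.78·0.104 + 0.66·0.117
      = 0.23077 + 0.19872 + 0.08112 + 0.07722 = 0.58783

P(G) ≈ 0.5878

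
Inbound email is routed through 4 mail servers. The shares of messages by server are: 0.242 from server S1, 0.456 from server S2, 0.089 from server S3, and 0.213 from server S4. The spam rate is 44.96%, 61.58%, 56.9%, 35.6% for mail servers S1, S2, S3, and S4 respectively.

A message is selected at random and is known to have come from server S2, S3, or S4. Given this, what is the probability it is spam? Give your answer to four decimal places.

Let J = {S2, S3, S4}.
P(J) = 0.456 + 0.089 + 0.213 = 0.758.
P(S ∩ J) = 0.6158·0.456 + 0.569·0.089 + 0.356·0.213 = 0.2808048 + 0.050641 + 0.075828 = 0.4072738.
P(S | J) = 0.4072738 / 0.758 = 0.537301…

P(S|J) ≈ 0.5373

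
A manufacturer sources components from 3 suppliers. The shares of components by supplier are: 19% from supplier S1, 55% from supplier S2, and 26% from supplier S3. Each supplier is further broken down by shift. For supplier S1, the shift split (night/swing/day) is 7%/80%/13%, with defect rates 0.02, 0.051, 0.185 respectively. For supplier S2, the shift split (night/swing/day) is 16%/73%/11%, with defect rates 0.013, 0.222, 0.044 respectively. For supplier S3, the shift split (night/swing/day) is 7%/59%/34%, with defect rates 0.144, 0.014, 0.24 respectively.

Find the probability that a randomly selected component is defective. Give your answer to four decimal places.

P(D) ≈ 0.1315

P(D|S1) = 0.07·0.02 + 0.8·0.051 + 0.13·0.185 = 0.0014 + 0.0408 + 0.02405 = 0.06625
P(D|S2) = 0.16·0.013 + 0.73·0.222 + 0.11·0.044 = 0.00208 + 0.16206 + 0.00484 = 0.16898
P(D|S3) = 0.07·0.144 + 0.59·0.014 + 0.34·0.24 = 0.01008 + 0.00826 + 0.0816 = 0.09994
Then overall,
P(D) = 0.19·0.06625 + 0.55·0.16898 + 0.26·0.09994
      = 0.0125875 + 0.092939 + 0.0259844 = 0.1315109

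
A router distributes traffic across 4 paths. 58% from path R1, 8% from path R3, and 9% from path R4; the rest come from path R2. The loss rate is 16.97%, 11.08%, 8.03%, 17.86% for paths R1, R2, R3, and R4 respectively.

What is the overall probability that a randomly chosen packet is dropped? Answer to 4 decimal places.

P(R2) = 1 − (0.58 + 0.08 + 0.09) = 0.25.
P(L) = P(L|R1)·P(R1) + P(L|R2)·P(R2) + P(L|R3)·P(R3) + P(L|R4)·P(R4)
      = 0.1697·0.58 + 0.1108·0.25 + 0.0803·0.08 + 0.1786·0.09
      = 0.098426 + 0.0277 + 0.006424 + 0.016074 = 0.148624

P(L) ≈ 0.1486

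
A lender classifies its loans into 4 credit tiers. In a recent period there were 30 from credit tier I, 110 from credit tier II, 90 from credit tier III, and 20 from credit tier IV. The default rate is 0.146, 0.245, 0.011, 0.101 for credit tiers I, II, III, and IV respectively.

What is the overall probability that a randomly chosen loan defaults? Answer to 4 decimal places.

P(D) ≈ 0.1374

Total: 30 + 110 + 90 + 20 = 250.
P(I) = 30/250 = 0.12. P(II) = 110/250 = 0.44. P(III) = 90/250 = 0.36. P(IV) = 20/250 = 0.08.
By the law of total probability,
P(D) = P(D|I)·P(I) + P(D|II)·P(II) + P(D|III)·P(III) + P(D|IV)·P(IV)
      = 0.146·0.12 + 0.245·0.44 + 0.011·0.36 + 0.101·0.08
      = 0.01752 + 0.1078 + 0.00396 + 0.00808 = 0.13736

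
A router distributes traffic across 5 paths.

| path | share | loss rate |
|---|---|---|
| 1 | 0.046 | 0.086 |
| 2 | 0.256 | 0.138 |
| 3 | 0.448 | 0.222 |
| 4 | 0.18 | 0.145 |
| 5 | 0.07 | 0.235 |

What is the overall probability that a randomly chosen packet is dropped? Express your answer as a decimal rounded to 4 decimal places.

0.1813

Using total probability over the partition,
P(L) = P(L|1)·P(1) + P(L|2)·P(2) + P(L|3)·P(3) + P(L|4)·P(4) + P(L|5)·P(5)
      = 0.086·0.046 + 0.138·0.256 + 0.222·0.448 + 0.145·0.18 + 0.235·0.07
      = 0.003956 + 0.035328 + 0.099456 + 0.0261 + 0.01645 = 0.18129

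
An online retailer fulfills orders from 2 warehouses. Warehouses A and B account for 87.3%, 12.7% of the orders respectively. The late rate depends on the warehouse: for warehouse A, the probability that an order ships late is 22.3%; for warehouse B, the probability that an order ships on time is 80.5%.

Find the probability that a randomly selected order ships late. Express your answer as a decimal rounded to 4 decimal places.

0.2194

P(L|B) = 1 − 0.805 = 0.195.
Summing over the partition,
P(L) = P(L|A)·P(A) + P(L|B)·P(B)
      = 0.223·0.873 + 0.195·0.127
      = 0.194679 + 0.024765 = 0.219444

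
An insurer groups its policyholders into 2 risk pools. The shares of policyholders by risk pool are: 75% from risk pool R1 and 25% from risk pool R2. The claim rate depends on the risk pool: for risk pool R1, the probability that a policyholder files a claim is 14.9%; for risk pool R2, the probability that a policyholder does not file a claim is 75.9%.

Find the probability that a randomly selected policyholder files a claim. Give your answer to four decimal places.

P(C) ≈ 0.1720

P(C|R2) = 1 − 0.759 = 0.241.
P(C) = P(C|R1)·P(R1) + P(C|R2)·P(R2)
      = 0.149·0.75 + 0.241·0.25
      = 0.11175 + 0.06025 = 0.172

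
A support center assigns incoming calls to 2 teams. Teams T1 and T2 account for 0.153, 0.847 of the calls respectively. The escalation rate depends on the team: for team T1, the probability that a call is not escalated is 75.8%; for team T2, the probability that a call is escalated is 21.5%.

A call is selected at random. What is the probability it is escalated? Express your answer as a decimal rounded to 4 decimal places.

P(E) ≈ 0.2191

P(E|T1) = 1 − 0.758 = 0.242.
By the law of total probability,
P(E) = P(E|T1)·P(T1) + P(E|T2)·P(T2)
      = 0.242·0.153 + 0.215·0.847
      = 0.037026 + 0.182105 = 0.219131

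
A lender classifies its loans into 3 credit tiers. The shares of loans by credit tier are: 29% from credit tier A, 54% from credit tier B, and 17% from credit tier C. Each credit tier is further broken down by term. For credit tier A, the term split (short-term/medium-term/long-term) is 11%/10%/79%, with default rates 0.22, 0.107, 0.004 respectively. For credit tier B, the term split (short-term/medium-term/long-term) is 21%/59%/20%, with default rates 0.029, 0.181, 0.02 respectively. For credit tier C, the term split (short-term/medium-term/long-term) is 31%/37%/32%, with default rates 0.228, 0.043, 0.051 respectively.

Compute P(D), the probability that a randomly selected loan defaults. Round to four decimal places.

0.0916

P(D|A) = 0.11·0.22 + 0.1·0.107 + 0.79·0.004 = 0.0242 + 0.0107 + 0.00316 = 0.03806
P(D|B) = 0.21·0.029 + 0.59·0.181 + 0.2·0.02 = 0.00609 + 0.10679 + 0.004 = 0.11688
P(D|C) = 0.31·0.228 + 0.37·0.043 + 0.32·0.051 = 0.07068 + 0.01591 + 0.01632 = 0.10291
Then overall,
P(D) = 0.29·0.03806 + 0.54·0.11688 + 0.17·0.10291
      = 0.0110374 + 0.0631152 + 0.0174947 = 0.0916473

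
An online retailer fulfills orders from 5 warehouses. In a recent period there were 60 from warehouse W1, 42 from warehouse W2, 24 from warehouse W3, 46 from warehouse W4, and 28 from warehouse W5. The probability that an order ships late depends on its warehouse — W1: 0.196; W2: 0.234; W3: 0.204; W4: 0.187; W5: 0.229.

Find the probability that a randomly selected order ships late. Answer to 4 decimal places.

Total: 60 + 42 + 24 + 46 + 28 = 200.
P(W1) = 60/200 = 0.3. P(W2) = 42/200 = 0.21. P(W3) = 24/200 = 0.12. P(W4) = 46/200 = 0.23. P(W5) = 28/200 = 0.14.
P(L) = P(L|W1)·P(W1) + P(L|W2)·P(W2) + P(L|W3)·P(W3) + P(L|W4)·P(W4) + P(L|W5)·P(W5)
      = 0.196·0.3 + 0.234·0.21 + 0.204·0.12 + 0.187·0.23 + 0.229·0.14
      = 0.0588 + 0.04914 + 0.02448 + 0.04301 + 0.03206 = 0.20749

P(L) ≈ 0.2075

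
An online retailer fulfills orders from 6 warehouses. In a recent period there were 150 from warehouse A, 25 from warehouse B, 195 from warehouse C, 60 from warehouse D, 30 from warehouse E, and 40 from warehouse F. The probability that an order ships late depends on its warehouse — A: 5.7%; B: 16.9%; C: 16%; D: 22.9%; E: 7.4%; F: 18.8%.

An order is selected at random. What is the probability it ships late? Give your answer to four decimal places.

0.1349

Total: 150 + 25 + 195 + 60 + 30 + 40 = 500.
P(A) = 150/500 = 0.3. P(B) = 25/500 = 0.05. P(C) = 195/500 = 0.39. P(D) = 60/500 = 0.12. P(E) = 30/500 = 0.06. P(F) = 40/500 = 0.08.
P(L) = P(L|A)·P(A) + P(L|B)·P(B) + P(L|C)·P(C) + P(L|D)·P(D) + P(L|E)·P(E) + P(L|F)·P(F)
      = 0.057·0.3 + 0.169·0.05 + 0.16·0.39 + 0.229·0.12 + 0.074·0.06 + 0.188·0.08
      = 0.0171 + 0.00845 + 0.0624 + 0.02748 + 0.00444 + 0.01504 = 0.13491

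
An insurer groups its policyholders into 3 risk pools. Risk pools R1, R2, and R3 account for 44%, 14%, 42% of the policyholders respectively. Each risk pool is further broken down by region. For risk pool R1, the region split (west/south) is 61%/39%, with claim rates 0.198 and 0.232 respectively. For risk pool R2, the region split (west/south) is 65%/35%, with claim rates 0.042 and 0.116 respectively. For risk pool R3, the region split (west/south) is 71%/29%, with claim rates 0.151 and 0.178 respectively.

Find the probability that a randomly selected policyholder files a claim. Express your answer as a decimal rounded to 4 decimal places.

P(C) ≈ 0.1692

P(C|R1) = 0.61·0.198 + 0.39·0.232 = 0.12078 + 0.09048 = 0.21126
P(C|R2) = 0.65·0.042 + 0.35·0.116 = 0.0273 + 0.0406 = 0.0679
P(C|R3) = 0.71·0.151 + 0.29·0.178 = 0.10721 + 0.05162 = 0.15883
By total probability over the outer partition,
P(C) = 0.44·0.21126 + 0.14·0.0679 + 0.42·0.15883
      = 0.0929544 + 0.009506 + 0.0667086 = 0.169169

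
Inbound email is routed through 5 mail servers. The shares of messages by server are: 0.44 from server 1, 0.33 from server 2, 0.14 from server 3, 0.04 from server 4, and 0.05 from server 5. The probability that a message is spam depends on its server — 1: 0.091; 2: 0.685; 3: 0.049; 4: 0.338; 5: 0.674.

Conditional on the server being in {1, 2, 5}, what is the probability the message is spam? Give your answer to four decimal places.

Let J = {1, 2, 5}.
P(J) = 0.44 + 0.33 + 0.05 = 0.82.
P(S ∩ J) = 0.091·0.44 + 0.685·0.33 + 0.674·0.05 = 0.04004 + 0.22605 + 0.0337 = 0.29979.
P(S | J) = 0.29979 / 0.82 = 0.365598…

P(S|J) ≈ 0.3656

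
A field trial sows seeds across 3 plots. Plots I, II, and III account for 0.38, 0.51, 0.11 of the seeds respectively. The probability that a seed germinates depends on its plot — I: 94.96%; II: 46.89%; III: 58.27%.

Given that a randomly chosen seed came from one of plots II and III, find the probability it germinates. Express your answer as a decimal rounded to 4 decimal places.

0.4891

Let S = {II, III}.
P(S) = 0.51 + 0.11 = 0.62.
P(G ∩ S) = 0.4689·0.51 + 0.5827·0.11 = 0.239139 + 0.064097 = 0.303236.
P(G | S) = 0.303236 / 0.62 = 0.489090…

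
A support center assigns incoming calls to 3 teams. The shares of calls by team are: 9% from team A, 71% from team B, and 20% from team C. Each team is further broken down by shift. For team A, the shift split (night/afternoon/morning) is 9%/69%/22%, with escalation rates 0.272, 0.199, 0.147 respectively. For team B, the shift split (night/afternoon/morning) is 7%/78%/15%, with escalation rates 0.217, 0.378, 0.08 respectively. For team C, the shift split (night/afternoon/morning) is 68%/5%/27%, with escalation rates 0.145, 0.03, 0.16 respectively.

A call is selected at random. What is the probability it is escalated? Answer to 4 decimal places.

0.2748

P(E|A) = 0.09·0.272 + 0.69·0.199 + 0.22·0.147 = 0.02448 + 0.13731 + 0.03234 = 0.19413
P(E|B) = 0.07·0.217 + 0.78·0.378 + 0.15·0.08 = 0.01519 + 0.29484 + 0.012 = 0.32203
P(E|C) = 0.68·0.145 + 0.05·0.03 + 0.27·0.16 = 0.0986 + 0.0015 + 0.0432 = 0.1433
Then overall,
P(E) = 0.09·0.19413 + 0.71·0.32203 + 0.2·0.1433
      = 0.0174717 + 0.2286413 + 0.02866 = 0.274773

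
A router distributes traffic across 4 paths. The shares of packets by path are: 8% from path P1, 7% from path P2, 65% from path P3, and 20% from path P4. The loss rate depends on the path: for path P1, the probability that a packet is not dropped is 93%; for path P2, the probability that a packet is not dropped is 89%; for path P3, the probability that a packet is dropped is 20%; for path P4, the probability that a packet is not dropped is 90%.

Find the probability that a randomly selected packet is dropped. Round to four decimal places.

P(L|P1) = 1 − 0.93 = 0.07.
P(L|P2) = 1 − 0.89 = 0.11.
P(L|P4) = 1 − 0.9 = 0.1.
P(L) = P(L|P1)·P(P1) + P(L|P2)·P(P2) + P(L|P3)·P(P3) + P(L|P4)·P(P4)
      = 0.07·0.08 + 0.11·0.07 + 0.2·0.65 + 0.1·0.2
      = 0.0056 + 0.0077 + 0.13 + 0.02 = 0.1633

P(L) ≈ 0.1633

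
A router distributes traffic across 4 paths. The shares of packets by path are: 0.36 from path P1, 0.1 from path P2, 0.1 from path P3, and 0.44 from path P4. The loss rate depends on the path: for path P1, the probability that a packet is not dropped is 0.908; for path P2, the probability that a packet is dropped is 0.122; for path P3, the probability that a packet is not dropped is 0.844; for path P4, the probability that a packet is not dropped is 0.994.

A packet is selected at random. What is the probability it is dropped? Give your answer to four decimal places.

P(L|P1) = 1 − 0.908 = 0.092.
P(L|P3) = 1 − 0.844 = 0.156.
P(L|P4) = 1 − 0.994 = 0.006.
P(L) = P(L|P1)·P(P1) + P(L|P2)·P(P2) + P(L|P3)·P(P3) + P(L|P4)·P(P4)
      = 0.092·0.36 + 0.122·0.1 + 0.156·0.1 + 0.006·0.44
      = 0.03312 + 0.0122 + 0.0156 + 0.00264 = 0.06356

0.0636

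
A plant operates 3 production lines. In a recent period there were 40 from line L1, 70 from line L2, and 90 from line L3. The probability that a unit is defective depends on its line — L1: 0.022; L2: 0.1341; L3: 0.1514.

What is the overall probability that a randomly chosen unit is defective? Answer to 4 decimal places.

Total: 40 + 70 + 90 = 200.
P(L1) = 40/200 = 0.2. P(L2) = 70/200 = 0.35. P(L3) = 90/200 = 0.45.
P(D) = P(D|L1)·P(L1) + P(D|L2)·P(L2) + P(D|L3)·P(L3)
      = 0.022·0.2 + 0.1341·0.35 + 0.1514·0.45
      = 0.0044 + 0.046935 + 0.06813 = 0.119465

0.1195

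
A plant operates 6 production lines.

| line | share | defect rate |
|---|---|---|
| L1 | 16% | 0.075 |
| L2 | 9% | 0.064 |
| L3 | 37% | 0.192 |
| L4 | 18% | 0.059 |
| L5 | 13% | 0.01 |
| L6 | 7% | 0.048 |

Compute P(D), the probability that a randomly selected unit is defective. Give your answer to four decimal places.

Summing over the partition,
P(D) = P(D|L1)·P(L1) + P(D|L2)·P(L2) + P(D|L3)·P(L3) + P(D|L4)·P(L4) + P(D|L5)·P(L5) + P(D|L6)·P(L6)
      = 0.075·0.16 + 0.064·0.09 + 0.192·0.37 + 0.059·0.18 + 0.01·0.13 + 0.048·0.07
      = 0.012 + 0.00576 + 0.07104 + 0.01062 + 0.0013 + 0.00336 = 0.10408

0.1041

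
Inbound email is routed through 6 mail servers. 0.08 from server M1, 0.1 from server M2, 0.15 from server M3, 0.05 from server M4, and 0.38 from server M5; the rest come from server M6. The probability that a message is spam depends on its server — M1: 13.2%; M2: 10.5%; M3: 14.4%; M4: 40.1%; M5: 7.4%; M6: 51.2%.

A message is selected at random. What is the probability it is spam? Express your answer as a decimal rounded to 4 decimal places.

P(M6) = 1 − (0.08 + 0.1 + 0.15 + 0.05 + 0.38) = 0.24.
Summing over the partition,
P(S) = P(S|M1)·P(M1) + P(S|M2)·P(M2) + P(S|M3)·P(M3) + P(S|M4)·P(M4) + P(S|M5)·P(M5) + P(S|M6)·P(M6)
      = 0.132·0.08 + 0.105·0.1 + 0.144·0.15 + 0.401·0.05 + 0.074·0.38 + 0.512·0.24
      = 0.01056 + 0.0105 + 0.0216 + 0.02005 + 0.02812 + 0.12288 = 0.21371

P(S) ≈ 0.2137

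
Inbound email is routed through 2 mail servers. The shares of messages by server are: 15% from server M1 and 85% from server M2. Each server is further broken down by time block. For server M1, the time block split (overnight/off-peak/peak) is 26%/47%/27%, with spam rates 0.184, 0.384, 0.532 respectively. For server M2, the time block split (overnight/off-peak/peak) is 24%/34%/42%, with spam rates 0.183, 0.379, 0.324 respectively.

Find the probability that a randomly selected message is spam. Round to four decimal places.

0.3183

P(S|M1) = 0.26·0.184 + 0.47·0.384 + 0.27·0.532 = 0.04784 + 0.18048 + 0.14364 = 0.37196
P(S|M2) = 0.24·0.183 + 0.34·0.379 + 0.42·0.324 = 0.04392 + 0.12886 + 0.13608 = 0.30886
By total probability over the outer partition,
P(S) = 0.15·0.37196 + 0.85·0.30886
      = 0.055794 + 0.262531 = 0.318325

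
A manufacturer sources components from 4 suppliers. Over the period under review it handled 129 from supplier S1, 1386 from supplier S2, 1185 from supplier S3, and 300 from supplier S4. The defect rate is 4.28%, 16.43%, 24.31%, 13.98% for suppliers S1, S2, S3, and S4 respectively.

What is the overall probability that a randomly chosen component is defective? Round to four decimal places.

P(D) ≈ 0.1878

Total: 129 + 1386 + 1185 + 300 = 3000.
P(S1) = 129/3000 = 0.043. P(S2) = 1386/3000 = 0.462. P(S3) = 1185/3000 = 0.395. P(S4) = 300/3000 = 0.1.
P(D) = P(D|S1)·P(S1) + P(D|S2)·P(S2) + P(D|S3)·P(S3) + P(D|S4)·P(S4)
      = 0.0428·0.043 + 0.1643·0.462 + 0.2431·0.395 + 0.1398·0.1
      = 0.0018404 + 0.0759066 + 0.0960245 + 0.01398 = 0.1877515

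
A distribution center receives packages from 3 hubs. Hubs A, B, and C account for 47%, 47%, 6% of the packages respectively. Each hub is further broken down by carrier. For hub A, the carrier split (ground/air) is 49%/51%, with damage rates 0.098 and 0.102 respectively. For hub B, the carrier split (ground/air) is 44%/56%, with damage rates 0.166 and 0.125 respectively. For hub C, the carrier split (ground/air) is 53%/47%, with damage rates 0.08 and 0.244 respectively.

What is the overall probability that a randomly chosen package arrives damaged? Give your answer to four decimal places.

P(D|A) = 0.49·0.098 + 0.51·0.102 = 0.04802 + 0.05202 = 0.10004
P(D|B) = 0.44·0.166 + 0.56·0.125 = 0.07304 + 0.07 = 0.14304
P(D|C) = 0.53·0.08 + 0.47·0.244 = 0.0424 + 0.11468 = 0.15708
By total probability over the outer partition,
P(D) = 0.47·0.10004 + 0.47·0.14304 + 0.06·0.15708
      = 0.0470188 + 0.0672288 + 0.0094248 = 0.1236724

0.1237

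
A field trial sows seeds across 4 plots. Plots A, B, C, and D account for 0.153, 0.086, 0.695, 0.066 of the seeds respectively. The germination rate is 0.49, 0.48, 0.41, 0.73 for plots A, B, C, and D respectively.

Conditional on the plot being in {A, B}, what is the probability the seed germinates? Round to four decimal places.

P(G|S) ≈ 0.4864

Let S = {A, B}.
P(S) = 0.153 + 0.086 = 0.239.
P(G ∩ S) = 0.49·0.153 + 0.48·0.086 = 0.07497 + 0.04128 = 0.11625.
P(G | S) = 0.11625 / 0.239 = 0.486402…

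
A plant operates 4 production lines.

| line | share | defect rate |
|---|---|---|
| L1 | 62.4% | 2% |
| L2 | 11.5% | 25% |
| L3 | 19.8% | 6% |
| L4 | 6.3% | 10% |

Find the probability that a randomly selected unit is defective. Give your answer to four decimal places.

Summing over the partition,
P(D) = P(D|L1)·P(L1) + P(D|L2)·P(L2) + P(D|L3)·P(L3) + P(D|L4)·P(L4)
      = 0.02·0.624 + 0.25·0.115 + 0.06·0.198 + 0.1·0.063
      = 0.01248 + 0.02875 + 0.01188 + 0.0063 = 0.05941

0.0594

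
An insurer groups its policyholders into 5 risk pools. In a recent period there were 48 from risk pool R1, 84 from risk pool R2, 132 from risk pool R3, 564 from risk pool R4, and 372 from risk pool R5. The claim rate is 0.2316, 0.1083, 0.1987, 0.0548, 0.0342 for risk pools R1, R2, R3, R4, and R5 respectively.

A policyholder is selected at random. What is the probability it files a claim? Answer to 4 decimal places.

0.0751

Total: 48 + 84 + 132 + 564 + 372 = 1200.
P(R1) = 48/1200 = 0.04. P(R2) = 84/1200 = 0.07. P(R3) = 132/1200 = 0.11. P(R4) = 564/1200 = 0.47. P(R5) = 372/1200 = 0.31.
By the law of total probability,
P(C) = P(C|R1)·P(R1) + P(C|R2)·P(R2) + P(C|R3)·P(R3) + P(C|R4)·P(R4) + P(C|R5)·P(R5)
      = 0.2316·0.04 + 0.1083·0.07 + 0.1987·0.11 + 0.0548·0.47 + 0.0342·0.31
      = 0.009264 + 0.007581 + 0.021857 + 0.025756 + 0.010602 = 0.07506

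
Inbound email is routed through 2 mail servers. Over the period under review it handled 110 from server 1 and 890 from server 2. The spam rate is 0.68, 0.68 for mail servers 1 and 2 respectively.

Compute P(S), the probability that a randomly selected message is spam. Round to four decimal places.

Total: 110 + 890 = 1000.
P(1) = 110/1000 = 0.11. P(2) = 890/1000 = 0.89.
Summing over the partition,
P(S) = P(S|1)·P(1) + P(S|2)·P(2)
      = 0.68·0.11 + 0.68·0.89
      = 0.0748 + 0.6052 = 0.68

P(S) ≈ 0.6800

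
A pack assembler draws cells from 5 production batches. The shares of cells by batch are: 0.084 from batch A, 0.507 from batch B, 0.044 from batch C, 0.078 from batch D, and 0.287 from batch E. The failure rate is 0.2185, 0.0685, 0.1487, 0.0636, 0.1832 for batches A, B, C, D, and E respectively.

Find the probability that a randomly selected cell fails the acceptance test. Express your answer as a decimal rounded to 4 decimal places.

P(F) = P(F|A)·P(A) + P(F|B)·P(B) + P(F|C)·P(C) + P(F|D)·P(D) + P(F|E)·P(E)
      = 0.2185·0.084 + 0.0685·0.507 + 0.1487·0.044 + 0.0636·0.078 + 0.1832·0.287
      = 0.018354 + 0.0347295 + 0.0065428 + 0.0049608 + 0.0525784 = 0.1171655

P(F) ≈ 0.1172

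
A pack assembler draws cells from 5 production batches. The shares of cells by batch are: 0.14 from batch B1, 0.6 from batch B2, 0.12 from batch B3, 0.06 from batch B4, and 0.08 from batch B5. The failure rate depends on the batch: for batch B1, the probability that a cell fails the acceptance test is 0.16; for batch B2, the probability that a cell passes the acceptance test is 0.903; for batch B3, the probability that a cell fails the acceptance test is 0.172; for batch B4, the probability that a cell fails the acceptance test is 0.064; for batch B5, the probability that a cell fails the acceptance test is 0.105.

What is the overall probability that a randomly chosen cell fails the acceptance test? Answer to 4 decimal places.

P(F|B2) = 1 − 0.903 = 0.097.
Summing over the partition,
P(F) = P(F|B1)·P(B1) + P(F|B2)·P(B2) + P(F|B3)·P(B3) + P(F|B4)·P(B4) + P(F|B5)·P(B5)
      = 0.16·0.14 + 0.097·0.6 + 0.172·0.12 + 0.064·0.06 + 0.105·0.08
      = 0.0224 + 0.0582 + 0.02064 + 0.00384 + 0.0084 = 0.11348

0.1135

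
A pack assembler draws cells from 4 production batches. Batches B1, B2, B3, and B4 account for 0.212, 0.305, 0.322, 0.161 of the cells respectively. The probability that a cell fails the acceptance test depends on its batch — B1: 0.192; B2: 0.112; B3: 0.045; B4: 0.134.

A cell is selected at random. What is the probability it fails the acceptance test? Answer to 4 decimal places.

P(F) = P(F|B1)·P(B1) + P(F|B2)·P(B2) + P(F|B3)·P(B3) + P(F|B4)·P(B4)
      = 0.192·0.212 + 0.112·0.305 + 0.045·0.322 + 0.134·0.161
      = 0.040704 + 0.03416 + 0.01449 + 0.021574 = 0.110928

0.1109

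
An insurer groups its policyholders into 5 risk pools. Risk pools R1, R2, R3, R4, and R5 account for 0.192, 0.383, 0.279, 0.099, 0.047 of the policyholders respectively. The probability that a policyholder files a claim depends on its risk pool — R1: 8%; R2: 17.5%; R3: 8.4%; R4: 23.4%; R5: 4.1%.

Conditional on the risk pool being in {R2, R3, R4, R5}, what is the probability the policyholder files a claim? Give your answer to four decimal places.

P(C|S) ≈ 0.1430

Let S = {R2, R3, R4, R5}.
P(S) = 0.383 + 0.279 + 0.099 + 0.047 = 0.808.
P(C ∩ S) = 0.175·0.383 + 0.084·0.279 + 0.234·0.099 + 0.041·0.047 = 0.067025 + 0.023436 + 0.023166 + 0.001927 = 0.115554.
P(C | S) = 0.115554 / 0.808 = 0.143012…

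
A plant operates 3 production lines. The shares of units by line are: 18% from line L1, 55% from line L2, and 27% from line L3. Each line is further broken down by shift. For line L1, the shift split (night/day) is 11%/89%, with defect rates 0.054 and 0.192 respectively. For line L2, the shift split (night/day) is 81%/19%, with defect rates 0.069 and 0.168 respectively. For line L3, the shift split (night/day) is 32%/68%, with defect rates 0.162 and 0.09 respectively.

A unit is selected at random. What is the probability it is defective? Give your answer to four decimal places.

P(D|L1) = 0.11·0.054 + 0.89·0.192 = 0.00594 + 0.17088 = 0.17682
P(D|L2) = 0.81·0.069 + 0.19·0.168 = 0.05589 + 0.03192 = 0.08781
P(D|L3) = 0.32·0.162 + 0.68·0.09 = 0.05184 + 0.0612 = 0.11304
Then overall,
P(D) = 0.18·0.17682 + 0.55·0.08781 + 0.27·0.11304
      = 0.0318276 + 0.0482955 + 0.0305208 = 0.1106439

P(D) ≈ 0.1106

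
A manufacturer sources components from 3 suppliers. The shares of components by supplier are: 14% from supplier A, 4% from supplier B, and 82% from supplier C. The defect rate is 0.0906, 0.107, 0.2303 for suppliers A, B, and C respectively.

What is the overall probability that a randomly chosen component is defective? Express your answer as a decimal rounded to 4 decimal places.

P(D) ≈ 0.2058

P(D) = P(D|A)·P(A) + P(D|B)·P(B) + P(D|C)·P(C)
      = 0.0906·0.14 + 0.107·0.04 + 0.2303·0.82
      = 0.012684 + 0.00428 + 0.188846 = 0.20581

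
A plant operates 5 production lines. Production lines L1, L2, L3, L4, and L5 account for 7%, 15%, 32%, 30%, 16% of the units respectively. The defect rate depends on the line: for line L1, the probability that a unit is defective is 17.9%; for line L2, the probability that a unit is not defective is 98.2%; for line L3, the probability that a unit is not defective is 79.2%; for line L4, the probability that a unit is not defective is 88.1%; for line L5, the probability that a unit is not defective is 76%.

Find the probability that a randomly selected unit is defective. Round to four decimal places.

0.1559

P(D|L2) = 1 − 0.982 = 0.018.
P(D|L3) = 1 − 0.792 = 0.208.
P(D|L4) = 1 − 0.881 = 0.119.
P(D|L5) = 1 − 0.76 = 0.24.
P(D) = P(D|L1)·P(L1) + P(D|L2)·P(L2) + P(D|L3)·P(L3) + P(D|L4)·P(L4) + P(D|L5)·P(L5)
      = 0.179·0.07 + 0.018·0.15 + 0.208·0.32 + 0.119·0.3 + 0.24·0.16
      = 0.01253 + 0.0027 + 0.06656 + 0.0357 + 0.0384 = 0.15589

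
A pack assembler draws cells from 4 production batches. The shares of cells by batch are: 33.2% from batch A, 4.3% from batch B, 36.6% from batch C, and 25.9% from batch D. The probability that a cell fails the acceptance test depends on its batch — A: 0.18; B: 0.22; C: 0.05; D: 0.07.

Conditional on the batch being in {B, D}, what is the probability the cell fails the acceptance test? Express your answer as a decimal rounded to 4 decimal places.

0.0914

Let S = {B, D}.
P(S) = 0.043 + 0.259 = 0.302.
P(F ∩ S) = 0.22·0.043 + 0.07·0.259 = 0.00946 + 0.01813 = 0.02759.
P(F | S) = 0.02759 / 0.302 = 0.091358…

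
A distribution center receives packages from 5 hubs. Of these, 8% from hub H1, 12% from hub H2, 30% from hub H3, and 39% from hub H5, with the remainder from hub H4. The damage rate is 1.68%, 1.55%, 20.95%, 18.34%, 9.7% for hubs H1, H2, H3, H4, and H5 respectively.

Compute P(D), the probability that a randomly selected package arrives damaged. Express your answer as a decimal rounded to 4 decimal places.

P(D) ≈ 0.1241

P(H4) = 1 − (0.08 + 0.12 + 0.3 + 0.39) = 0.11.
Summing over the partition,
P(D) = P(D|H1)·P(H1) + P(D|H2)·P(H2) + P(D|H3)·P(H3) + P(D|H4)·P(H4) + P(D|H5)·P(H5)
      = 0.0168·0.08 + 0.0155·0.12 + 0.2095·0.3 + 0.1834·0.11 + 0.097·0.39
      = 0.001344 + 0.00186 + 0.06285 + 0.020174 + 0.03783 = 0.124058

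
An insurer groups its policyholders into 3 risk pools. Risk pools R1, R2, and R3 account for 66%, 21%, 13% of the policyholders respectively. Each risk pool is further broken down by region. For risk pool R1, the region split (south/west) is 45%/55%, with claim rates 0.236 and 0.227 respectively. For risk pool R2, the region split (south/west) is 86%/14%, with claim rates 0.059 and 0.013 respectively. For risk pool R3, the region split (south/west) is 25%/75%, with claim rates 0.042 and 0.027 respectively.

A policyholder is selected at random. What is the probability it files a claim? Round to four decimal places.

P(C|R1) = 0.45·0.236 + 0.55·0.227 = 0.1062 + 0.12485 = 0.23105
P(C|R2) = 0.86·0.059 + 0.14·0.013 = 0.05074 + 0.00182 = 0.05256
P(C|R3) = 0.25·0.042 + 0.75·0.027 = 0.0105 + 0.02025 = 0.03075
By total probability over the outer partition,
P(C) = 0.66·0.23105 + 0.21·0.05256 + 0.13·0.03075
      = 0.152493 + 0.0110376 + 0.0039975 = 0.1675281

P(C) ≈ 0.1675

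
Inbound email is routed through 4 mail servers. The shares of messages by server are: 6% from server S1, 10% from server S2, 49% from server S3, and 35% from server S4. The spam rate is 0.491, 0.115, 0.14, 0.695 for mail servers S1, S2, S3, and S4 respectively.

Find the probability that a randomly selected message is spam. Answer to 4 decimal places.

P(S) ≈ 0.3528

Summing over the partition,
P(S) = P(S|S1)·P(S1) + P(S|S2)·P(S2) + P(S|S3)·P(S3) + P(S|S4)·P(S4)
      = 0.491·0.06 + 0.115·0.1 + 0.14·0.49 + 0.695·0.35
      = 0.02946 + 0.0115 + 0.0686 + 0.24325 = 0.35281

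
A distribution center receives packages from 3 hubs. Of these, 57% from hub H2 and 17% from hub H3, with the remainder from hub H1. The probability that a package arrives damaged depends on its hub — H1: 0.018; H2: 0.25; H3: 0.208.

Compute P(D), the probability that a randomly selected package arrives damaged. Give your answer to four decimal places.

P(H1) = 1 − (0.57 + 0.17) = 0.26.
Summing over the partition,
P(D) = P(D|H1)·P(H1) + P(D|H2)·P(H2) + P(D|H3)·P(H3)
      = 0.018·0.26 + 0.25·0.57 + 0.208·0.17
      = 0.00468 + 0.1425 + 0.03536 = 0.18254

0.1825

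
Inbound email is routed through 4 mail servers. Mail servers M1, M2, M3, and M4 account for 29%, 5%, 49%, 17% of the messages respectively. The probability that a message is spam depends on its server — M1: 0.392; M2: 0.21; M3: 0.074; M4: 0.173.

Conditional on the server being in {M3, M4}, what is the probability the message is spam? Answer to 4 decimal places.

0.0995

Let J = {M3, M4}.
P(J) = 0.49 + 0.17 = 0.66.
P(S ∩ J) = 0.074·0.49 + 0.173·0.17 = 0.03626 + 0.02941 = 0.06567.
P(S | J) = 0.06567 / 0.66 = 0.099500…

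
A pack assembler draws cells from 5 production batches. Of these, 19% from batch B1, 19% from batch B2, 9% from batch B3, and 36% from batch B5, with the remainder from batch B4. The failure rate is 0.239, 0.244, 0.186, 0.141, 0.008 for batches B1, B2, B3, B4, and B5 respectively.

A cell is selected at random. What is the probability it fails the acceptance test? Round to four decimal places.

0.1354

P(B4) = 1 − (0.19 + 0.19 + 0.09 + 0.36) = 0.17.
P(F) = P(F|B1)·P(B1) + P(F|B2)·P(B2) + P(F|B3)·P(B3) + P(F|B4)·P(B4) + P(F|B5)·P(B5)
      = 0.239·0.19 + 0.244·0.19 + 0.186·0.09 + 0.141·0.17 + 0.008·0.36
      = 0.04541 + 0.04636 + 0.01674 + 0.02397 + 0.00288 = 0.13536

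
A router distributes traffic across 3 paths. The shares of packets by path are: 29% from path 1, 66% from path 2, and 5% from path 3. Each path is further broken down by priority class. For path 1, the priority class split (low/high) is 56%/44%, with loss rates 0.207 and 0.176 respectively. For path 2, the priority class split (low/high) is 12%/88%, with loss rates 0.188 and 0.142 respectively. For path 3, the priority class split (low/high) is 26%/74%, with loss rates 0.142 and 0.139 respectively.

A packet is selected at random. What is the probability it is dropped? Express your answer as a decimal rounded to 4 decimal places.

P(L) ≈ 0.1604

P(L|1) = 0.56·0.207 + 0.44·0.176 = 0.11592 + 0.07744 = 0.19336
P(L|2) = 0.12·0.188 + 0.88·0.142 = 0.02256 + 0.12496 = 0.14752
P(L|3) = 0.26·0.142 + 0.74·0.139 = 0.03692 + 0.10286 = 0.13978
Then overall,
P(L) = 0.29·0.19336 + 0.66·0.14752 + 0.05·0.13978
      = 0.0560744 + 0.0973632 + 0.006989 = 0.1604266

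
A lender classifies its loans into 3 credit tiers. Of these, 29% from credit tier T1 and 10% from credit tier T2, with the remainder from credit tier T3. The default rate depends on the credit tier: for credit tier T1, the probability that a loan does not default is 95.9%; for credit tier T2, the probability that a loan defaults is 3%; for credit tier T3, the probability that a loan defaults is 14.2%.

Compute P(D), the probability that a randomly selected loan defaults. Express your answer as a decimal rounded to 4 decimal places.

P(T3) = 1 − (0.29 + 0.1) = 0.61.
P(D|T1) = 1 − 0.959 = 0.041.
Using total probability over the partition,
P(D) = P(D|T1)·P(T1) + P(D|T2)·P(T2) + P(D|T3)·P(T3)
      = 0.041·0.29 + 0.03·0.1 + 0.142·0.61
      = 0.01189 + 0.003 + 0.08662 = 0.10151

P(D) ≈ 0.1015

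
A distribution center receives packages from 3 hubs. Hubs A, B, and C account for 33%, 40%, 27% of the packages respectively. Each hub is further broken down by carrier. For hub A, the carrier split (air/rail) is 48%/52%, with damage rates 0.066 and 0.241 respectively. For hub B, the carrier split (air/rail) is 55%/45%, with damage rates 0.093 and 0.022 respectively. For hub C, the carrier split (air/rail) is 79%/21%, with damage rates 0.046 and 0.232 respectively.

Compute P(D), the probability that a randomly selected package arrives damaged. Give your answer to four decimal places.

0.0992

P(D|A) = 0.48·0.066 + 0.52·0.241 = 0.03168 + 0.12532 = 0.157
P(D|B) = 0.55·0.093 + 0.45·0.022 = 0.05115 + 0.0099 = 0.06105
P(D|C) = 0.79·0.046 + 0.21·0.232 = 0.03634 + 0.04872 = 0.08506
Then overall,
P(D) = 0.33·0.157 + 0.4·0.06105 + 0.27·0.08506
      = 0.05181 + 0.02442 + 0.0229662 = 0.0991962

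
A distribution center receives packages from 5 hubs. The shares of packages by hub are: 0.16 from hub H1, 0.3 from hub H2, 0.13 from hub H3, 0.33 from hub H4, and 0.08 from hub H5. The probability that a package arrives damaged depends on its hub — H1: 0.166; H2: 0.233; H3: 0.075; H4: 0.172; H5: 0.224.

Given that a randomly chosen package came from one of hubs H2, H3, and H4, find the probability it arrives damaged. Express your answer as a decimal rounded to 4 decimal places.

Let S = {H2, H3, H4}.
P(S) = 0.3 + 0.13 + 0.33 = 0.76.
P(D ∩ S) = 0.233·0.3 + 0.075·0.13 + 0.172·0.33 = 0.0699 + 0.00975 + 0.05676 = 0.13641.
P(D | S) = 0.13641 / 0.76 = 0.179487…

0.1795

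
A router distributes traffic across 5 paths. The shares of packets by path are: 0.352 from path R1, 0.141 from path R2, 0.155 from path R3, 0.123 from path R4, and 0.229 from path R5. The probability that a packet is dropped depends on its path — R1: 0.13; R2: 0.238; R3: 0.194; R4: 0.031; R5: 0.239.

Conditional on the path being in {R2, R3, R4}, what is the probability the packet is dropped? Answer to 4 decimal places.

Let S = {R2, R3, R4}.
P(S) = 0.141 + 0.155 + 0.123 = 0.419.
P(L ∩ S) = 0.238·0.141 + 0.194·0.155 + 0.031·0.123 = 0.033558 + 0.03007 + 0.003813 = 0.067441.
P(L | S) = 0.067441 / 0.419 = 0.160957…

0.1610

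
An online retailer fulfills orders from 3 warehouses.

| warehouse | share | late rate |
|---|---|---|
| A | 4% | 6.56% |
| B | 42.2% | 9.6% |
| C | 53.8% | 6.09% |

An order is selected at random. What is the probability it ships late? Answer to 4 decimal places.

0.0759

P(L) = P(L|A)·P(A) + P(L|B)·P(B) + P(L|C)·P(C)
      = 0.0656·0.04 + 0.096·0.422 + 0.0609·0.538
      = 0.002624 + 0.040512 + 0.0327642 = 0.0759002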